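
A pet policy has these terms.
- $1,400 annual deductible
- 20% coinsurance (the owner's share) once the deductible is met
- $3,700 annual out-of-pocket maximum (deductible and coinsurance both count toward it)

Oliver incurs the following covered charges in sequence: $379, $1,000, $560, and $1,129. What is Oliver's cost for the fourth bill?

#1 ($379): fully absorbed by the deductible. Owner owes $379 (running OOP $379).
#2 ($1,000): all of it applies to the deductible. Owner owes $1,000 (running OOP $1,379).
#3 ($560): $21 to deductible, leaving $539; coinsurance $539 × 20% = $107.80. Cost to owner: $128.80. OOP to date $1,507.80.
#4 ($1,129): 20% coinsurance on $1,129 = $225.80. Owner pays $225.80; OOP now $1,733.60.

$225.80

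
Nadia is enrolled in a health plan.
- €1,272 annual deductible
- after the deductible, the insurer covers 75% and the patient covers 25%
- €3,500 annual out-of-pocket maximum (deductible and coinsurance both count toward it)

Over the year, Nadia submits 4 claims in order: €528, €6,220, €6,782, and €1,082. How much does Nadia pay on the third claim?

Claim 1 (€528): all of it applies to the deductible. Patient owes €528 (running OOP €528).
Claim 2 (€6,220): €744 finishes the deductible; €5,476 goes to coinsurance; patient's 25% is €1,369. Patient pays €2,113; OOP now €2,641.
Claim 3 (€6,782): deductible met; 25% of €6,782 = €1,695.50. Adding that to €2,641 gives €4,336.50, past the €3,500 cap; patient pays only €3,500 − €2,641 = €859.

€859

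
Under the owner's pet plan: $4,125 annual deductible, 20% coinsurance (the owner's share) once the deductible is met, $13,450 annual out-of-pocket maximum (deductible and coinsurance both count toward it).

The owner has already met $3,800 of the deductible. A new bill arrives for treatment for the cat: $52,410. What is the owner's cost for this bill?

$9,650

Remaining deductible: $4,125 − $3,800 = $325.
That leaves $52,410 − $325 = $52,085 for coinsurance.
20% of $52,085 = $10,417 falls to the owner.
Owner responsibility before any cap: $325 + $10,417 = $10,742.
Year-to-date out-of-pocket would reach $3,800 + $10,742 = $14,542, above the $13,450 maximum, so the owner pays only $13,450 − $3,800 = $9,650.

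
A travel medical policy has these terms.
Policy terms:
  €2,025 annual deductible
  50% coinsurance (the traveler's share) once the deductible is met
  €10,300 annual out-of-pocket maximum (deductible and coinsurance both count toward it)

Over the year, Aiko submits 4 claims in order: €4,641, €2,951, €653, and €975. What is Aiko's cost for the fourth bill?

Claim 1 (€4,641): €2,025 finishes the deductible; €2,616 goes to coinsurance; coinsurance €2,616 × 50% = €1,308. Traveler pays €3,333; OOP now €3,333.
Claim 2 (€2,951): deductible met; 50% of €2,951 = €1,475.50. Cost to traveler: €1,475.50. OOP to date €4,808.50.
Claim 3 (€653): deductible already satisfied, so traveler's share is 50% × €653 = €326.50. Traveler owes €326.50 (running OOP €5,135).
Claim 4 (€975): deductible already satisfied, so traveler's share is 50% × €975 = €487.50. Traveler owes €487.50 (running OOP €5,622.50).

€487.50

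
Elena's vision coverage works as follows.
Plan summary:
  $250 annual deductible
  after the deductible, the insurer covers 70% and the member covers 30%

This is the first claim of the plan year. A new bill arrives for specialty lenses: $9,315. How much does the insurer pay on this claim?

The full $250 deductible is still open; $250 of this bill applies to it.
That leaves $9,315 − $250 = $9,065 for coinsurance.
Coinsurance: $9,065 × 30% = $2,719.50.
So the member owes $250 + $2,719.50 = $2,969.50.
The plan picks up $9,315 − $2,969.50 = $6,345.50.

$6,345.50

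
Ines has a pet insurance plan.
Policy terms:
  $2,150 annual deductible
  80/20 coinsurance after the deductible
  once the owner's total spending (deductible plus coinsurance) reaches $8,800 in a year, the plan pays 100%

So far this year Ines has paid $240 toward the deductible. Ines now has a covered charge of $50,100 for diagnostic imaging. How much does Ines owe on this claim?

$240 of the $2,150 deductible is already met, leaving $1,910.
The remaining $48,190 (= $50,100 − $1,910) moves to coinsurance.
Coinsurance: $48,190 × 20% = $9,638.
So the owner owes $1,910 + $9,638 = $11,548 before any cap.
That would bring total out-of-pocket to $11,788, past the $8,800 cap. The owner is capped at $8,800 − $240 = $8,560 on this claim.

$8,560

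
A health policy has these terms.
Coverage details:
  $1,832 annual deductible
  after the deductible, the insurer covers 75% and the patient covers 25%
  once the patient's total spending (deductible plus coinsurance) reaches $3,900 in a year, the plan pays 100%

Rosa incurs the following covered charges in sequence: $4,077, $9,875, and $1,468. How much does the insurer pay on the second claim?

Bill 1, $4,077: $1,832 finishes the deductible; $2,245 goes to coinsurance; 25% of $2,245 = $561.25. Cost to patient: $2,393.25. OOP to date $2,393.25. Insurer: $4,077 − $2,393.25 = $1,683.75.
Bill 2, $9,875: deductible already satisfied, so patient's share is 25% × $9,875 = $2,468.75. That would push OOP to $4,862, over the $3,900 cap, so patient pays $3,900 − $2,393.25 = $1,506.75. Plan pays $9,875 − $1,506.75 = $8,368.25.

$8,368.25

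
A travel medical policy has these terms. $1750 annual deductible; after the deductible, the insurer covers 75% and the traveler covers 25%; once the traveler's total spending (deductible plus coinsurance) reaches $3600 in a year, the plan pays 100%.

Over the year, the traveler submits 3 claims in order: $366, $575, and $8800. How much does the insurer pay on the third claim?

Claim 1 ($366): entire amount goes to the deductible. Cost to traveler: $366. OOP to date $366. Insurer: $366 − $366 = $0.
Claim 2 ($575): fully absorbed by the deductible. Cost to traveler: $575. OOP to date $941. Insurer: $575 − $575 = $0.
Claim 3 ($8800): $809 finishes the deductible; $7991 goes to coinsurance; traveler's 25% is $1997.75. Claim cost before the cap: $809 + $1997.75 = $2806.75. That would push OOP to $3747.75, over the $3600 cap, so traveler pays $3600 − $941 = $2659. Plan pays $8800 − $2659 = $6141.

$6141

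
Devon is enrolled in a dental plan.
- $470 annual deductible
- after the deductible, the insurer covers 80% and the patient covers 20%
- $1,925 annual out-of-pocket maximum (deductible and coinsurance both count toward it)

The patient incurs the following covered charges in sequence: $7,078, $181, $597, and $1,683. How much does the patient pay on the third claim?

#1 ($7,078): deductible takes $470, $6,608 remains; coinsurance $6,608 × 20% = $1,321.60. Cost to patient: $1,791.60. OOP to date $1,791.60.
#2 ($181): deductible already satisfied, so patient's share is 20% × $181 = $36.20. Patient pays $36.20; OOP now $1,827.80.
#3 ($597): deductible already satisfied, so patient's share is 20% × $597 = $119.40. OOP would hit $1,947.20 > $1,925, so the cap limits the patient to $1,925 − $1,827.80 = $97.20.

$97.20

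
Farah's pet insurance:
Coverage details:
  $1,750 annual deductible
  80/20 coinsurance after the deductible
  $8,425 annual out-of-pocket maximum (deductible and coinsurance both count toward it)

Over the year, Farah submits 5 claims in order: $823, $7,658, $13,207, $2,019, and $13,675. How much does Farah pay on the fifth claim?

#1 ($823): all of it applies to the deductible. Owner owes $823 (running OOP $823).
#2 ($7,658): deductible takes $927, $6,731 remains; coinsurance $6,731 × 20% = $1,346.20. Cost to owner: $2,273.20. OOP to date $3,096.20.
#3 ($13,207): 20% coinsurance on $13,207 = $2,641.40. Cost to owner: $2,641.40. OOP to date $5,737.60.
#4 ($2,019): deductible already satisfied, so owner's share is 20% × $2,019 = $403.80. Cost to owner: $403.80. OOP to date $6,141.40.
#5 ($13,675): deductible already satisfied, so owner's share is 20% × $13,675 = $2,735. OOP would hit $8,876.40 > $8,425, so the cap limits the owner to $8,425 − $6,141.40 = $2,283.60.

$2,283.60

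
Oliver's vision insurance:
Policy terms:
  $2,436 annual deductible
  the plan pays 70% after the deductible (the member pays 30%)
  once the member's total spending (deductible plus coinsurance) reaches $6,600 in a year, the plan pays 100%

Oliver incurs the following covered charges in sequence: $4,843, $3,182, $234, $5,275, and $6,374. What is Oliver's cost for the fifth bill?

$834.60

#1 ($4,843): $2,436 to deductible, leaving $2,407; member's 30% is $722.10. Cost to member: $3,158.10. OOP to date $3,158.10.
#2 ($3,182): 30% coinsurance on $3,182 = $954.60. Cost to member: $954.60. OOP to date $4,112.70.
#3 ($234): deductible already satisfied, so member's share is 30% × $234 = $70.20. Cost to member: $70.20. OOP to date $4,182.90.
#4 ($5,275): deductible met; 30% of $5,275 = $1,582.50. Member pays $1,582.50; OOP now $5,765.40.
#5 ($6,374): deductible already satisfied, so member's share is 30% × $6,374 = $1,912.20. OOP would hit $7,677.60 > $6,600, so the cap limits the member to $6,600 − $5,765.40 = $834.60.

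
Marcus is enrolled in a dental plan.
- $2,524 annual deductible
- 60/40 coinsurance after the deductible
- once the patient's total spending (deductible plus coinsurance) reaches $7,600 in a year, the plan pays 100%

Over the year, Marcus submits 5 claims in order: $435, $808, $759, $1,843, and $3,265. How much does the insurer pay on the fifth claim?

$1,959

Bill 1, $435: entire amount goes to the deductible. Patient owes $435 (running OOP $435). Plan pays $435 − $435 = $0.
Bill 2, $808: entire amount goes to the deductible. Patient owes $808 (running OOP $1,243). Plan pays $808 − $808 = $0.
Bill 3, $759: all of it applies to the deductible. Patient owes $759 (running OOP $2,002). Plan pays $759 − $759 = $0.
Bill 4, $1,843: $522 to deductible, leaving $1,321; 40% of $1,321 = $528.40. Patient pays $1,050.40; OOP now $3,052.40. Insurer: $1,843 − $1,050.40 = $792.60.
Bill 5, $3,265: deductible already satisfied, so patient's share is 40% × $3,265 = $1,306. Cost to patient: $1,306. OOP to date $4,358.40. Insurer: $3,265 − $1,306 = $1,959.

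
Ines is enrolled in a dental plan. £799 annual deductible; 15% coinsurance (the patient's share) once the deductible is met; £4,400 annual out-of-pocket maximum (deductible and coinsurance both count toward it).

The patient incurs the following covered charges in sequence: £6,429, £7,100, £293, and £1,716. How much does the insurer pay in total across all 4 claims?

£12,528.15

Claim 1 — £6,429: £799 to deductible, leaving £5,630; patient's 15% is £844.50. Patient pays £1,643.50; OOP now £1,643.50. Plan pays £6,429 − £1,643.50 = £4,785.50.
Claim 2 — £7,100: deductible met; 15% of £7,100 = £1,065. Patient pays £1,065; OOP now £2,708.50. Insurer: £7,100 − £1,065 = £6,035.
Claim 3 — £293: 15% coinsurance on £293 = £43.95. Patient pays £43.95; OOP now £2,752.45. Plan pays £293 − £43.95 = £249.05.
Claim 4 — £1,716: 15% coinsurance on £1,716 = £257.40. Patient pays £257.40; OOP now £3,009.85. Insurer: £1,716 − £257.40 = £1,458.60.
Insurer total: £4,785.50 + £6,035 + £249.05 + £1,458.60 = £12,528.15.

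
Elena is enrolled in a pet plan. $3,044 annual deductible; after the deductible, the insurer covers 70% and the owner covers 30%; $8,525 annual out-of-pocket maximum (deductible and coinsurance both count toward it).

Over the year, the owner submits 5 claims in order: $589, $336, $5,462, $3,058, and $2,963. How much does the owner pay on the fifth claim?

$888.90

Claim 1 ($589): fully absorbed by the deductible. Cost to owner: $589. OOP to date $589.
Claim 2 ($336): all of it applies to the deductible. Cost to owner: $336. OOP to date $925.
Claim 3 ($5,462): $2,119 to deductible, leaving $3,343; 30% of $3,343 = $1,002.90. Owner pays $3,121.90; OOP now $4,046.90.
Claim 4 ($3,058): deductible already satisfied, so owner's share is 30% × $3,058 = $917.40. Owner owes $917.40 (running OOP $4,964.30).
Claim 5 ($2,963): deductible already satisfied, so owner's share is 30% × $2,963 = $888.90. Owner owes $888.90 (running OOP $5,853.20).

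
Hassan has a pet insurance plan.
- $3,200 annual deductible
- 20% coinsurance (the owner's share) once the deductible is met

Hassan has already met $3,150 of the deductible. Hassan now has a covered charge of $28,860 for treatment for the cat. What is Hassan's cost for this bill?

$5,812

Deductible still to meet: $3,200 − $3,150 = $50.
The remaining $28,810 (= $28,860 − $50) moves to coinsurance.
Owner's 20% share of $28,810 is $5,762.
So the owner owes $50 + $5,762 = $5,812.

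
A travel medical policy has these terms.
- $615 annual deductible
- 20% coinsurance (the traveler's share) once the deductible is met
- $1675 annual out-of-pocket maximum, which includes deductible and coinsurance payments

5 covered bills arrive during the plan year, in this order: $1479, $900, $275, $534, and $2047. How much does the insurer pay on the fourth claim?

$427.20

#1 ($1479): $615 to deductible, leaving $864; coinsurance $864 × 20% = $172.80. Traveler owes $787.80 (running OOP $787.80). Insurer: $1479 − $787.80 = $691.20.
#2 ($900): deductible already satisfied, so traveler's share is 20% × $900 = $180. Traveler pays $180; OOP now $967.80. Insurer: $900 − $180 = $720.
#3 ($275): deductible met; 20% of $275 = $55. Cost to traveler: $55. OOP to date $1022.80. Plan pays $275 − $55 = $220.
#4 ($534): 20% coinsurance on $534 = $106.80. Cost to traveler: $106.80. OOP to date $1129.60. Insurer: $534 − $106.80 = $427.20.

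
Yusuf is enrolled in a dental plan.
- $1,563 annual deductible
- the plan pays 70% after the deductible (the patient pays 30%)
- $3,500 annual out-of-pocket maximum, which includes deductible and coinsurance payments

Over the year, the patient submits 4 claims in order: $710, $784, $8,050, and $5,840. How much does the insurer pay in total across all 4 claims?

Claim 1 ($710): all of it applies to the deductible. Cost to patient: $710. OOP to date $710. Plan pays $710 − $710 = $0.
Claim 2 ($784): fully absorbed by the deductible. Patient owes $784 (running OOP $1,494). Plan pays $784 − $784 = $0.
Claim 3 ($8,050): deductible takes $69, $7,981 remains; coinsurance $7,981 × 30% = $2,394.30. Deductible plus coinsurance: $69 + $2,394.30 = $2,463.30. Adding that to $1,494 gives $3,957.30, past the $3,500 cap; patient pays only $3,500 − $1,494 = $2,006. Plan pays $8,050 − $2,006 = $6,044.
Claim 4 ($5,840): deductible already satisfied, so patient's share is 30% × $5,840 = $1,752. Adding that to $3,500 gives $5,252, past the $3,500 cap; patient pays only $3,500 − $3,500 = $0. Insurer: $5,840 − $0 = $5,840.
Insurer total: $0 + $0 + $6,044 + $5,840 = $11,884.

$11,884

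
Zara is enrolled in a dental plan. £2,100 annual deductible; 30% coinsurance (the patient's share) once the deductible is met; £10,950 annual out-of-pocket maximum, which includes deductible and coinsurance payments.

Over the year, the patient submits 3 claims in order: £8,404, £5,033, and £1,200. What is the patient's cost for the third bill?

Claim 1 (£8,404): £2,100 finishes the deductible; £6,304 goes to coinsurance; 30% of £6,304 = £1,891.20. Patient pays £3,991.20; OOP now £3,991.20.
Claim 2 (£5,033): 30% coinsurance on £5,033 = £1,509.90. Patient owes £1,509.90 (running OOP £5,501.10).
Claim 3 (£1,200): deductible met; 30% of £1,200 = £360. Patient pays £360; OOP now £5,861.10.

£360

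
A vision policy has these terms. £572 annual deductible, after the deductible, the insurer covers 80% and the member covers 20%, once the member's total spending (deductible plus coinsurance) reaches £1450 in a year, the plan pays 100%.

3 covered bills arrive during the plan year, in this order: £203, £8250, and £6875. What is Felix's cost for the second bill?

Bill 1, £203: all of it applies to the deductible. Member pays £203; OOP now £203.
Bill 2, £8250: deductible takes £369, £7881 remains; member's 20% is £1576.20. Deductible plus coinsurance: £369 + £1576.20 = £1945.20. Adding that to £203 gives £2148.20, past the £1450 cap; member pays only £1450 − £203 = £1247.

£1247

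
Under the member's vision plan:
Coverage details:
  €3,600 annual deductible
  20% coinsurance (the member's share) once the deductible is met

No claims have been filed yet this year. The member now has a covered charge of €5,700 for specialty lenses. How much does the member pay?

€4,020

Deductible not yet touched, so the first €3,600 of the bill goes to the deductible.
The remaining €2,100 (= €5,700 − €3,600) moves to coinsurance.
20% of €2,100 = €420 falls to the member.
Member responsibility: €3,600 + €420 = €4,020.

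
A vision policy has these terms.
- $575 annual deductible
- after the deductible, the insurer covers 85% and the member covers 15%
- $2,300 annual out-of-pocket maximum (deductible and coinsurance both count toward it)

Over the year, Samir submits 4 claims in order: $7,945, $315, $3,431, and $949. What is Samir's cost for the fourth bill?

Claim 1 — $7,945: $575 finishes the deductible; $7,370 goes to coinsurance; 15% of $7,370 = $1,105.50. Member pays $1,680.50; OOP now $1,680.50.
Claim 2 — $315: deductible already satisfied, so member's share is 15% × $315 = $47.25. Cost to member: $47.25. OOP to date $1,727.75.
Claim 3 — $3,431: 15% coinsurance on $3,431 = $514.65. Member pays $514.65; OOP now $2,242.40.
Claim 4 — $949: deductible met; 15% of $949 = $142.35. OOP would hit $2,384.75 > $2,300, so the cap limits the member to $2,300 − $2,242.40 = $57.60.

$57.60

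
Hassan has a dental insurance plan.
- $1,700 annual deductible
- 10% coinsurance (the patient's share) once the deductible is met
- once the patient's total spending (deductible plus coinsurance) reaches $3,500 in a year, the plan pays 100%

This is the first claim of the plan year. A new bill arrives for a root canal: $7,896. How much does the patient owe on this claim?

The full $1,700 deductible is still open; $1,700 of this bill applies to it.
That leaves $7,896 − $1,700 = $6,196 for coinsurance.
Coinsurance: $6,196 × 10% = $619.60.
That puts the patient's cost at $1,700 + $619.60 = $2,319.60 before any cap.
Year-to-date out-of-pocket becomes $0 + $2,319.60 = $2,319.60, still under the $3,500 maximum, so no cap applies.

$2,319.60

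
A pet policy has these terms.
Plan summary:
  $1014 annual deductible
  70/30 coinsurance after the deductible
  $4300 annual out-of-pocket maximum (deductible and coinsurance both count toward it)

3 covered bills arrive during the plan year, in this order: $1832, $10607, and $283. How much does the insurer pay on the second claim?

#1 ($1832): deductible takes $1014, $818 remains; owner's 30% is $245.40. Cost to owner: $1259.40. OOP to date $1259.40. Insurer: $1832 − $1259.40 = $572.60.
#2 ($10607): 30% coinsurance on $10607 = $3182.10. OOP would hit $4441.50 > $4300, so the cap limits the owner to $4300 − $1259.40 = $3040.60. Plan pays $10607 − $3040.60 = $7566.40.

$7566.40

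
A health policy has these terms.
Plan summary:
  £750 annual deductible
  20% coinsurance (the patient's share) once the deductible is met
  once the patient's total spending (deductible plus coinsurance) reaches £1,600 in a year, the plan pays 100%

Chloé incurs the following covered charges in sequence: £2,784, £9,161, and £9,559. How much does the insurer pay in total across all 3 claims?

Bill 1, £2,784: £750 finishes the deductible; £2,034 goes to coinsurance; coinsurance £2,034 × 20% = £406.80. Patient pays £1,156.80; OOP now £1,156.80. Insurer: £2,784 − £1,156.80 = £1,627.20.
Bill 2, £9,161: deductible already satisfied, so patient's share is 20% × £9,161 = £1,832.20. OOP would hit £2,989 > £1,600, so the cap limits the patient to £1,600 − £1,156.80 = £443.20. Plan pays £9,161 − £443.20 = £8,717.80.
Bill 3, £9,559: deductible met; 20% of £9,559 = £1,911.80. Adding that to £1,600 gives £3,511.80, past the £1,600 cap; patient pays only £1,600 − £1,600 = £0. Plan pays £9,559 − £0 = £9,559.
Insurer total = bills − patient's total = £21,504 − £1,600 = £19,904.

£19,904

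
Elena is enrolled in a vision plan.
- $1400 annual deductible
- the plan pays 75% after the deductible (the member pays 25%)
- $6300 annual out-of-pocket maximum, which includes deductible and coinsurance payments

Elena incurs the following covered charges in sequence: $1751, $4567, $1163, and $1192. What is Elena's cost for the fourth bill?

Bill 1, $1751: deductible takes $1400, $351 remains; member's 25% is $87.75. Member owes $1487.75 (running OOP $1487.75).
Bill 2, $4567: deductible already satisfied, so member's share is 25% × $4567 = $1141.75. Member owes $1141.75 (running OOP $2629.50).
Bill 3, $1163: deductible already satisfied, so member's share is 25% × $1163 = $290.75. Member pays $290.75; OOP now $2920.25.
Bill 4, $1192: deductible already satisfied, so member's share is 25% × $1192 = $298. Member owes $298 (running OOP $3218.25).

$298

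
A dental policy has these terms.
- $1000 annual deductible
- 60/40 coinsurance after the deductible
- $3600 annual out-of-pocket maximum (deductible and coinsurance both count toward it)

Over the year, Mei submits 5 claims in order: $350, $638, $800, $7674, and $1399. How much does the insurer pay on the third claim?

$472.80

Bill 1, $350: entire amount goes to the deductible. Patient pays $350; OOP now $350. Plan pays $350 − $350 = $0.
Bill 2, $638: all of it applies to the deductible. Cost to patient: $638. OOP to date $988. Plan pays $638 − $638 = $0.
Bill 3, $800: deductible takes $12, $788 remains; patient's 40% is $315.20. Cost to patient: $327.20. OOP to date $1315.20. Insurer: $800 − $327.20 = $472.80.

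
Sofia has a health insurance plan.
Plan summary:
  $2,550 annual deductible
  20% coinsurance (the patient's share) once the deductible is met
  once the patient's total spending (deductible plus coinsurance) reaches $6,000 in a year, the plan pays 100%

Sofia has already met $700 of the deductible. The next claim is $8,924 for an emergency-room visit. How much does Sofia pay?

Remaining deductible: $2,550 − $700 = $1,850.
The remaining $7,074 (= $8,924 − $1,850) moves to coinsurance.
Patient's 20% share of $7,074 is $1,414.80.
Patient responsibility before any cap: $1,850 + $1,414.80 = $3,264.80.
Total out-of-pocket so far would be $700 + $3,264.80 = $3,964.80, below the $6,000 cap — no reduction.

$3,264.80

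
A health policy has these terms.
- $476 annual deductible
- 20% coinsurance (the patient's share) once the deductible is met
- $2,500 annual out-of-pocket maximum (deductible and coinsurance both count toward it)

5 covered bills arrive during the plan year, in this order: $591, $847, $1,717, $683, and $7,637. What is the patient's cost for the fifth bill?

$1,351.60

#1 ($591): $476 finishes the deductible; $115 goes to coinsurance; patient's 20% is $23. Patient pays $499; OOP now $499.
#2 ($847): 20% coinsurance on $847 = $169.40. Patient owes $169.40 (running OOP $668.40).
#3 ($1,717): deductible met; 20% of $1,717 = $343.40. Patient pays $343.40; OOP now $1,011.80.
#4 ($683): deductible met; 20% of $683 = $136.60. Patient owes $136.60 (running OOP $1,148.40).
#5 ($7,637): 20% coinsurance on $7,637 = $1,527.40. Adding that to $1,148.40 gives $2,675.80, past the $2,500 cap; patient pays only $2,500 − $1,148.40 = $1,351.60.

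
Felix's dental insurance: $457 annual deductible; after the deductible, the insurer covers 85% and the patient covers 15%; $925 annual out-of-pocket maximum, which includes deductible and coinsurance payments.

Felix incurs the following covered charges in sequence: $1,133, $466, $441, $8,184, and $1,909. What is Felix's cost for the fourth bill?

$230.55

Bill 1, $1,133: $457 finishes the deductible; $676 goes to coinsurance; patient's 15% is $101.40. Patient owes $558.40 (running OOP $558.40).
Bill 2, $466: deductible already satisfied, so patient's share is 15% × $466 = $69.90. Patient owes $69.90 (running OOP $628.30).
Bill 3, $441: 15% coinsurance on $441 = $66.15. Patient pays $66.15; OOP now $694.45.
Bill 4, $8,184: deductible met; 15% of $8,184 = $1,227.60. That would push OOP to $1,922.05, over the $925 cap, so patient pays $925 − $694.45 = $230.55.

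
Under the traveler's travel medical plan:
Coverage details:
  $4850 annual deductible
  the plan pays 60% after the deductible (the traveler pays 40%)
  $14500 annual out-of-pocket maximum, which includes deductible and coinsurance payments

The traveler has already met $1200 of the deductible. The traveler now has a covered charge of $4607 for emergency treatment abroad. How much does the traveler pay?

$4032.80

$1200 of the $4850 deductible is already met, leaving $3650.
That leaves $4607 − $3650 = $957 for coinsurance.
40% of $957 = $382.80 falls to the traveler.
Traveler responsibility before any cap: $3650 + $382.80 = $4032.80.
Year-to-date out-of-pocket becomes $1200 + $4032.80 = $5232.80, still under the $14500 maximum, so no cap applies.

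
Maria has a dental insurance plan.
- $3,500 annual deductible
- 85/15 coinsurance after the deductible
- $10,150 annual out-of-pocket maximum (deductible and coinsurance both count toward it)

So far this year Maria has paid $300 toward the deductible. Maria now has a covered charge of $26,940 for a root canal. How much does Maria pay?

$6,761

$300 of the $3,500 deductible is already met, leaving $3,200.
After the $3,200 deductible portion, $26,940 − $3,200 = $23,740 is subject to coinsurance.
Coinsurance: $23,740 × 15% = $3,561.
So the patient owes $3,200 + $3,561 = $6,761 before any cap.
Total out-of-pocket so far would be $300 + $6,761 = $7,061, below the $10,150 cap — no reduction.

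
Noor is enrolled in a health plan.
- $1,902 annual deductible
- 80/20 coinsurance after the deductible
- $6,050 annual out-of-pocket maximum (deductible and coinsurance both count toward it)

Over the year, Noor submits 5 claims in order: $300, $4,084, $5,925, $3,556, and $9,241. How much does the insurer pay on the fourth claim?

$2,844.80

#1 ($300): entire amount goes to the deductible. Patient owes $300 (running OOP $300). Insurer: $300 − $300 = $0.
#2 ($4,084): $1,602 finishes the deductible; $2,482 goes to coinsurance; coinsurance $2,482 × 20% = $496.40. Patient pays $2,098.40; OOP now $2,398.40. Insurer: $4,084 − $2,098.40 = $1,985.60.
#3 ($5,925): deductible already satisfied, so patient's share is 20% × $5,925 = $1,185. Patient owes $1,185 (running OOP $3,583.40). Insurer: $5,925 − $1,185 = $4,740.
#4 ($3,556): deductible met; 20% of $3,556 = $711.20. Patient pays $711.20; OOP now $4,294.60. Insurer: $3,556 − $711.20 = $2,844.80.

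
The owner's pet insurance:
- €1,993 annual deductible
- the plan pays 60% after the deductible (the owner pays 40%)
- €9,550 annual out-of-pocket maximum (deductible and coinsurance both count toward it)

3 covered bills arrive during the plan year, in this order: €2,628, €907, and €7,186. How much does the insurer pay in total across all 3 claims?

Bill 1, €2,628: deductible takes €1,993, €635 remains; 40% of €635 = €254. Cost to owner: €2,247. OOP to date €2,247. Insurer: €2,628 − €2,247 = €381.
Bill 2, €907: deductible already satisfied, so owner's share is 40% × €907 = €362.80. Owner pays €362.80; OOP now €2,609.80. Insurer: €907 − €362.80 = €544.20.
Bill 3, €7,186: deductible met; 40% of €7,186 = €2,874.40. Cost to owner: €2,874.40. OOP to date €5,484.20. Plan pays €7,186 − €2,874.40 = €4,311.60.
Insurer total: €381 + €544.20 + €4,311.60 = €5,236.80.

€5,236.80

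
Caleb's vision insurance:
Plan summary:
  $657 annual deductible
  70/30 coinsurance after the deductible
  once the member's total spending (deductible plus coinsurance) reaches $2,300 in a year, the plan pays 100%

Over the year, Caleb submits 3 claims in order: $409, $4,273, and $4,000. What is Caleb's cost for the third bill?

Claim 1 ($409): entire amount goes to the deductible. Cost to member: $409. OOP to date $409.
Claim 2 ($4,273): $248 to deductible, leaving $4,025; coinsurance $4,025 × 30% = $1,207.50. Member owes $1,455.50 (running OOP $1,864.50).
Claim 3 ($4,000): 30% coinsurance on $4,000 = $1,200. OOP would hit $3,064.50 > $2,300, so the cap limits the member to $2,300 − $1,864.50 = $435.50.

$435.50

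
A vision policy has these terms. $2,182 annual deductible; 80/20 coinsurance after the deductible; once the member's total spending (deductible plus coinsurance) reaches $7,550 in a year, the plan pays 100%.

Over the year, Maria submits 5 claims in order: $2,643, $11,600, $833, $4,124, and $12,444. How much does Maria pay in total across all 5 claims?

$7,550

Bill 1, $2,643: deductible takes $2,182, $461 remains; 20% of $461 = $92.20. Member pays $2,274.20; OOP now $2,274.20.
Bill 2, $11,600: deductible met; 20% of $11,600 = $2,320. Member owes $2,320 (running OOP $4,594.20).
Bill 3, $833: deductible already satisfied, so member's share is 20% × $833 = $166.60. Member pays $166.60; OOP now $4,760.80.
Bill 4, $4,124: deductible already satisfied, so member's share is 20% × $4,124 = $824.80. Member owes $824.80 (running OOP $5,585.60).
Bill 5, $12,444: deductible already satisfied, so member's share is 20% × $12,444 = $2,488.80. That would push OOP to $8,074.40, over the $7,550 cap, so member pays $7,550 − $5,585.60 = $1,964.40.
Total paid by the member: $2,274.20 + $2,320 + $166.60 + $824.80 + $1,964.40 = $7,550.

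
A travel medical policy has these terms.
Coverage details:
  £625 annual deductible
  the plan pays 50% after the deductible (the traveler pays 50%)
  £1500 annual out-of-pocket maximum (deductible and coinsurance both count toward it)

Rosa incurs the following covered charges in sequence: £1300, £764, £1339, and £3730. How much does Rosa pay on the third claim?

Bill 1, £1300: £625 to deductible, leaving £675; traveler's 50% is £337.50. Cost to traveler: £962.50. OOP to date £962.50.
Bill 2, £764: 50% coinsurance on £764 = £382. Traveler pays £382; OOP now £1344.50.
Bill 3, £1339: deductible met; 50% of £1339 = £669.50. That would push OOP to £2014, over the £1500 cap, so traveler pays £1500 − £1344.50 = £155.50.

£155.50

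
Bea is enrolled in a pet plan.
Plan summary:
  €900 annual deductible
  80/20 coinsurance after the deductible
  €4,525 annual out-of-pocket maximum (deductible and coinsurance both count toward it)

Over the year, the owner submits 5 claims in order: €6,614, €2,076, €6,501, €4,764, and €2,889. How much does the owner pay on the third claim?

Bill 1, €6,614: deductible takes €900, €5,714 remains; 20% of €5,714 = €1,142.80. Cost to owner: €2,042.80. OOP to date €2,042.80.
Bill 2, €2,076: deductible met; 20% of €2,076 = €415.20. Owner pays €415.20; OOP now €2,458.
Bill 3, €6,501: deductible met; 20% of €6,501 = €1,300.20. Cost to owner: €1,300.20. OOP to date €3,758.20.

€1,300.20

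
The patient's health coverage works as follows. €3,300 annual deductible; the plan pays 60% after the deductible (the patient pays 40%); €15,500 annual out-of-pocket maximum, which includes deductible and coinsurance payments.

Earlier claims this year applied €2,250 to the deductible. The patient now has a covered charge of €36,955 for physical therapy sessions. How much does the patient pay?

€13,250

Remaining deductible: €3,300 − €2,250 = €1,050.
The remaining €35,905 (= €36,955 − €1,050) moves to coinsurance.
40% of €35,905 = €14,362 falls to the patient.
Patient responsibility before any cap: €1,050 + €14,362 = €15,412.
That would bring total out-of-pocket to €17,662, past the €15,500 cap. The patient is capped at €15,500 − €2,250 = €13,250 on this claim.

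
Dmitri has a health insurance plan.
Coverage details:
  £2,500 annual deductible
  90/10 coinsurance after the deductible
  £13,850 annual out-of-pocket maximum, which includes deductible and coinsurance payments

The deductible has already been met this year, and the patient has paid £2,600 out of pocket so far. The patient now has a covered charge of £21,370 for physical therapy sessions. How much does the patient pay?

With the deductible met, the entire £21,370 is subject to coinsurance.
Coinsurance: £21,370 × 10% = £2,137.
Year-to-date out-of-pocket becomes £2,600 + £2,137 = £4,737, still under the £13,850 maximum, so no cap applies.

£2,137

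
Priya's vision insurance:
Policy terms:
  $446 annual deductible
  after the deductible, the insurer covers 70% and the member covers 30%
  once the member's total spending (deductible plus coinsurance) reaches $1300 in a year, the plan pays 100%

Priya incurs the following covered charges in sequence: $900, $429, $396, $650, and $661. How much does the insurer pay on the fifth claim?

$462.70

Claim 1 ($900): deductible takes $446, $454 remains; member's 30% is $136.20. Member pays $582.20; OOP now $582.20. Plan pays $900 − $582.20 = $317.80.
Claim 2 ($429): deductible already satisfied, so member's share is 30% × $429 = $128.70. Cost to member: $128.70. OOP to date $710.90. Insurer: $429 − $128.70 = $300.30.
Claim 3 ($396): 30% coinsurance on $396 = $118.80. Member owes $118.80 (running OOP $829.70). Plan pays $396 − $118.80 = $277.20.
Claim 4 ($650): deductible met; 30% of $650 = $195. Cost to member: $195. OOP to date $1024.70. Insurer: $650 − $195 = $455.
Claim 5 ($661): 30% coinsurance on $661 = $198.30. Cost to member: $198.30. OOP to date $1223. Insurer: $661 − $198.30 = $462.70.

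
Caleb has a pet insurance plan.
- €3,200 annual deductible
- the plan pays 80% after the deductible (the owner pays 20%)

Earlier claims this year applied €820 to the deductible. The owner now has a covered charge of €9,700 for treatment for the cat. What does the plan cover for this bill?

Deductible still to meet: €3,200 − €820 = €2,380.
That leaves €9,700 − €2,380 = €7,320 for coinsurance.
Owner's 20% share of €7,320 is €1,464.
That puts the owner's cost at €2,380 + €1,464 = €3,844.
The plan picks up €9,700 − €3,844 = €5,856.

€5,856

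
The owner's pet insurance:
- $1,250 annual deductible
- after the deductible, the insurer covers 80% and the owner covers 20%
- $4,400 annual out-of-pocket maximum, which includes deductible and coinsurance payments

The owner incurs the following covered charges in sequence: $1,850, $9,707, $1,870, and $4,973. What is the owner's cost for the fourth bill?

#1 ($1,850): $1,250 finishes the deductible; $600 goes to coinsurance; owner's 20% is $120. Owner owes $1,370 (running OOP $1,370).
#2 ($9,707): 20% coinsurance on $9,707 = $1,941.40. Owner owes $1,941.40 (running OOP $3,311.40).
#3 ($1,870): 20% coinsurance on $1,870 = $374. Cost to owner: $374. OOP to date $3,685.40.
#4 ($4,973): 20% coinsurance on $4,973 = $994.60. OOP would hit $4,680 > $4,400, so the cap limits the owner to $4,400 − $3,685.40 = $714.60.

$714.60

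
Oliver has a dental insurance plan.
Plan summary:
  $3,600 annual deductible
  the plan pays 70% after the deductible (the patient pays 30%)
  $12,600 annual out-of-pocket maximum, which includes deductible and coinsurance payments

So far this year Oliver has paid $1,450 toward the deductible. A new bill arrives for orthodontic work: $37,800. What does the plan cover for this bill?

$26,650

Remaining deductible: $3,600 − $1,450 = $2,150.
The remaining $35,650 (= $37,800 − $2,150) moves to coinsurance.
Patient's 30% share of $35,650 is $10,695.
That puts the patient's cost at $2,150 + $10,695 = $12,845 before any cap.
That would bring total out-of-pocket to $14,295, past the $12,600 cap. The patient is capped at $12,600 − $1,450 = $11,150 on this claim.
The plan picks up $37,800 − $11,150 = $26,650.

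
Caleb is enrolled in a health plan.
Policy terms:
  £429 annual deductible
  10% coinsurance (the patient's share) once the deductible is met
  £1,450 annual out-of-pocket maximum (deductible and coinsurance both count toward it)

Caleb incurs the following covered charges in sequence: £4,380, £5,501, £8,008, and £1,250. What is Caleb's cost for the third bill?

#1 (£4,380): deductible takes £429, £3,951 remains; patient's 10% is £395.10. Cost to patient: £824.10. OOP to date £824.10.
#2 (£5,501): 10% coinsurance on £5,501 = £550.10. Patient pays £550.10; OOP now £1,374.20.
#3 (£8,008): deductible met; 10% of £8,008 = £800.80. Adding that to £1,374.20 gives £2,175, past the £1,450 cap; patient pays only £1,450 − £1,374.20 = £75.80.

£75.80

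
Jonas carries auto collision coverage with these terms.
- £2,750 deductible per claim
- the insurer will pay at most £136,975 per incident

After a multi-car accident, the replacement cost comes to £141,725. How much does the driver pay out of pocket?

£4,750

After the deductible, £141,725 − £2,750 = £138,975 remains.
The £136,975 per-incident cap binds; insurer pays £136,975.
Driver's share is the uncovered remainder: £141,725 − £136,975 = £4,750.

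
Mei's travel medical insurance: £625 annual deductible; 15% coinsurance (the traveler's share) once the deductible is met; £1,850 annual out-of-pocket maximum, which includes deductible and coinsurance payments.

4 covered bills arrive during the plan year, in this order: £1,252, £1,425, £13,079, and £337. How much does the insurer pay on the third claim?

£12,161.80

Claim 1 — £1,252: £625 finishes the deductible; £627 goes to coinsurance; coinsurance £627 × 15% = £94.05. Traveler owes £719.05 (running OOP £719.05). Plan pays £1,252 − £719.05 = £532.95.
Claim 2 — £1,425: deductible met; 15% of £1,425 = £213.75. Cost to traveler: £213.75. OOP to date £932.80. Plan pays £1,425 − £213.75 = £1,211.25.
Claim 3 — £13,079: deductible met; 15% of £13,079 = £1,961.85. OOP would hit £2,894.65 > £1,850, so the cap limits the traveler to £1,850 − £932.80 = £917.20. Insurer: £13,079 − £917.20 = £12,161.80.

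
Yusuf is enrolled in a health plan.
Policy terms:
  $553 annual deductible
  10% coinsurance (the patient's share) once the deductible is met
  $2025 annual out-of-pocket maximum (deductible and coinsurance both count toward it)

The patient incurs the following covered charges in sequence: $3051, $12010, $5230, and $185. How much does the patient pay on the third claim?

Bill 1, $3051: $553 to deductible, leaving $2498; 10% of $2498 = $249.80. Cost to patient: $802.80. OOP to date $802.80.
Bill 2, $12010: deductible met; 10% of $12010 = $1201. Patient owes $1201 (running OOP $2003.80).
Bill 3, $5230: 10% coinsurance on $5230 = $523. Adding that to $2003.80 gives $2526.80, past the $2025 cap; patient pays only $2025 − $2003.80 = $21.20.

$21.20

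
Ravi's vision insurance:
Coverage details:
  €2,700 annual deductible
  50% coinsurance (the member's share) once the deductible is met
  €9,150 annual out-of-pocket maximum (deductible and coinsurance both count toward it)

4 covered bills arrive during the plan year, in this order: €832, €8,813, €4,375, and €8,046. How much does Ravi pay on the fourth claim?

Bill 1, €832: all of it applies to the deductible. Member owes €832 (running OOP €832).
Bill 2, €8,813: deductible takes €1,868, €6,945 remains; 50% of €6,945 = €3,472.50. Member owes €5,340.50 (running OOP €6,172.50).
Bill 3, €4,375: deductible already satisfied, so member's share is 50% × €4,375 = €2,187.50. Member owes €2,187.50 (running OOP €8,360).
Bill 4, €8,046: deductible met; 50% of €8,046 = €4,023. OOP would hit €12,383 > €9,150, so the cap limits the member to €9,150 − €8,360 = €790.

€790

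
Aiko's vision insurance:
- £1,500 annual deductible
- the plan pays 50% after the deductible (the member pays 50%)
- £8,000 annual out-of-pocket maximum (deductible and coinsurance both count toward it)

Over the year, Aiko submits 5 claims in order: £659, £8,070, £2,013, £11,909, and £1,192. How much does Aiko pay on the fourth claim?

#1 (£659): entire amount goes to the deductible. Member owes £659 (running OOP £659).
#2 (£8,070): deductible takes £841, £7,229 remains; 50% of £7,229 = £3,614.50. Cost to member: £4,455.50. OOP to date £5,114.50.
#3 (£2,013): deductible met; 50% of £2,013 = £1,006.50. Member owes £1,006.50 (running OOP £6,121).
#4 (£11,909): deductible met; 50% of £11,909 = £5,954.50. Adding that to £6,121 gives £12,075.50, past the £8,000 cap; member pays only £8,000 − £6,121 = £1,879.

£1,879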